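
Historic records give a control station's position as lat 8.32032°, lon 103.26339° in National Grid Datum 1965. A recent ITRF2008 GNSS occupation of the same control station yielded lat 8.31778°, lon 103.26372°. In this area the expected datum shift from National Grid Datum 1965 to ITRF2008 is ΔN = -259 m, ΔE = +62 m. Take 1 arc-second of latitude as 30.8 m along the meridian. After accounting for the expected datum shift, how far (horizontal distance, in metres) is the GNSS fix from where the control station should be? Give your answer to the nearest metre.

34 m

Observed coordinate differences: Δφ = -0.00254°, Δλ = +0.00033°.
Converting to metres (1° lat = 110880 m, cos φ = 0.989475): observed ΔN = -281.6 m, observed ΔE = 36.2 m.
Subtracting the expected shift leaves a residual of -281.6 − (-259) = -22.6 m north and 36.2 − (62) = -25.8 m east.
Residual distance = √((-22.6)² + (-25.8)²) = 34.3 m.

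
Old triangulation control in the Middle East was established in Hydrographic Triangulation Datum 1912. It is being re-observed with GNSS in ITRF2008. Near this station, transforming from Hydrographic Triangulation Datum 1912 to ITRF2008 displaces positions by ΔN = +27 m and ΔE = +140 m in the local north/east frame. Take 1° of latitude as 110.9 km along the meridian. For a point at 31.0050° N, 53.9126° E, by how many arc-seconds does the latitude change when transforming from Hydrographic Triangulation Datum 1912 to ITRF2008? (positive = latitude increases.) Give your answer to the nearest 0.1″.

Δφ = 0.9″

1° of latitude = 110.9 km, so Δφ = 27.0 / 110900 = 0.0002435° = 0.876″.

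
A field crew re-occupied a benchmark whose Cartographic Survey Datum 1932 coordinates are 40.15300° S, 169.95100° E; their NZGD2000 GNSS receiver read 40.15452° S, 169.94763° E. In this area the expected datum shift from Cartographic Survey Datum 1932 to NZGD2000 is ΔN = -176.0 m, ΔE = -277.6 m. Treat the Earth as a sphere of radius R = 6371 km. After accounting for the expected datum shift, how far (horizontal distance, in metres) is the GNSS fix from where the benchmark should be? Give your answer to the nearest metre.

11 m

Observed coordinate differences: Δφ = -0.00152°, Δλ = -0.00337°.
Converting to metres (1° lat = 111195 m, cos φ = 0.764325): observed ΔN = -169.0 m, observed ΔE = -286.4 m.
Subtracting the expected shift leaves a residual of -169.0 − (-176.0) = 7.0 m north and -286.4 − (-277.6) = -8.8 m east.
Residual distance = √(7.0² + (-8.8)²) = 11.2 m.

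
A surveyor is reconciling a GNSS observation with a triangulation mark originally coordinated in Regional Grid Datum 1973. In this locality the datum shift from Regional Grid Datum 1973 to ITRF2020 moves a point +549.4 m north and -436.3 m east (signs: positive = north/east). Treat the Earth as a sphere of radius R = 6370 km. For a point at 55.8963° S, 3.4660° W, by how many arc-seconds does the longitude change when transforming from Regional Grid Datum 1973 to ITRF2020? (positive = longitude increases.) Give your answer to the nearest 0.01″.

At latitude -55.8963°, cos φ = 0.560692.
One radian of longitude at latitude φ spans R cos φ, so Δλ = ΔE / (R cos φ) = -436.3 / (6370000 × 0.560692) = -1.2216e-04 rad = -25.197″.

Δλ = -25.20″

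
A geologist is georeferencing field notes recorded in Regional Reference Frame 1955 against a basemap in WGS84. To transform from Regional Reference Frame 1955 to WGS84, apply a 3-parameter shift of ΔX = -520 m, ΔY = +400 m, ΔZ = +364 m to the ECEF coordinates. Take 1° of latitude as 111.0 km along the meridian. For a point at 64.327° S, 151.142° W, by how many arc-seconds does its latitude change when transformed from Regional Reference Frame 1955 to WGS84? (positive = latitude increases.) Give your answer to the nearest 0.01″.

sin φ = -0.901281, cos φ = 0.433234, sin λ = -0.482641, cos λ = -0.875819.
North component: ΔN = −sin φ cos λ·ΔX − sin φ sin λ·ΔY + cos φ·ΔZ = −(-0.901281)(-0.875819)(-520) − (-0.901281)(-0.482641)(400) + (0.433234)(364) = 394.17 m.
1° of latitude spans 111000 m, so Δφ = 394.17 / 111000 × 3600 = 12.784″.

Δφ = 12.78″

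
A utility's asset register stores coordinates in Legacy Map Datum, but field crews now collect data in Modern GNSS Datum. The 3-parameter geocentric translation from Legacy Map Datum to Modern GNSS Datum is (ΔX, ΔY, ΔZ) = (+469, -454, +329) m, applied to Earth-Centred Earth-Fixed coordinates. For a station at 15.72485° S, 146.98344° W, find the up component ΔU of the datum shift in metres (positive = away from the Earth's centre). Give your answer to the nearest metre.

ΔU = -230 m

At φ = -15.72485°, λ = -146.98344°: sin φ = -0.271018, cos φ = 0.962574, sin λ = -0.544881, cos λ = -0.838513.
ΔU = cos φ cos λ·ΔX + cos φ sin λ·ΔY + sin φ·ΔZ = (0.962574)(-0.838513)(469) + (0.962574)(-0.544881)(-454) + (-0.271018)(329) = -229.59 m.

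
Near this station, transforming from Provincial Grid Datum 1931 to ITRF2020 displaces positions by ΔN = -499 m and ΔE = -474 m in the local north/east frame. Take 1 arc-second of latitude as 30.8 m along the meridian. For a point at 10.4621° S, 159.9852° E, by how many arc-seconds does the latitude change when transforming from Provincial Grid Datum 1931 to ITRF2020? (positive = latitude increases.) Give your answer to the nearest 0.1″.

1″ of latitude = 30.80 m, so Δφ = -499.0 / 30.80 = -16.201″.

Δφ = -16.2″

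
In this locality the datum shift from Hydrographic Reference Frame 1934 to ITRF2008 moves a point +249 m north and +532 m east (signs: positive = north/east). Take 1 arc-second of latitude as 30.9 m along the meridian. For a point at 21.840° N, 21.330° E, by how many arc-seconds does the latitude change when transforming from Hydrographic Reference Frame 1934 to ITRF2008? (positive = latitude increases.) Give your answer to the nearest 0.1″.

1″ of latitude = 30.90 m, so Δφ = 249.0 / 30.90 = 8.058″.

Δφ = 8.1″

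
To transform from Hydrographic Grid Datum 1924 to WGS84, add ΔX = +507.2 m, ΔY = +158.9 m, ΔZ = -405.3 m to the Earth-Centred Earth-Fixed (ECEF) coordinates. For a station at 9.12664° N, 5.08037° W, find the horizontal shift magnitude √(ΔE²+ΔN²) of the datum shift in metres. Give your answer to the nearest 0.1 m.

The local east axis at (φ, λ) is (−sin λ, cos λ, 0), so ΔE = −sin(-5.08037°)·507.2 + cos(-5.08037°)·158.9 = 203.19 m.
The local north axis is (−sin φ cos λ, −sin φ sin λ, cos φ), giving ΔN = -80.135 + 2.232 − 400.169 = -478.07 m.
Horizontal magnitude = √(ΔE² + ΔN²) = √(203.19² + (-478.07)²) = 519.46 m.

519.5 m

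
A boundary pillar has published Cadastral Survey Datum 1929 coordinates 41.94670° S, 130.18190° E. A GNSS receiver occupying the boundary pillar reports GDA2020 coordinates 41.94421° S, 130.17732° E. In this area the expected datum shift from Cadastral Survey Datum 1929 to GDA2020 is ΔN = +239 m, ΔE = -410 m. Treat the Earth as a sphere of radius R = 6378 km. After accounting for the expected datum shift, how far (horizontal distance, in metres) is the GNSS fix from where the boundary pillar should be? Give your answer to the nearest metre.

Observed coordinate differences: Δφ = +0.00249°, Δλ = -0.00458°.
Converting to metres (1° lat = 111317 m, cos φ = 0.743767): observed ΔN = 277.2 m, observed ΔE = -379.2 m.
Subtracting the expected shift leaves a residual of 277.2 − (239) = 38.2 m north and -379.2 − (-410) = 30.8 m east.
Residual distance = √(38.2² + 30.8²) = 49.1 m.

49 m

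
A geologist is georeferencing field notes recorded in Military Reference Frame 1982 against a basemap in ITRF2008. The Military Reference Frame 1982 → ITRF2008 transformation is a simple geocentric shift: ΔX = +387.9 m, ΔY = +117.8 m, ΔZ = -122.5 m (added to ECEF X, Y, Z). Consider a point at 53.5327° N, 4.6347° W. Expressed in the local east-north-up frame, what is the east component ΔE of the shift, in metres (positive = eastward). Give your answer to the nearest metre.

The local east axis at (φ, λ) is (−sin λ, cos λ, 0), so ΔE = −sin(-4.6347°)·387.9 + cos(-4.6347°)·117.8 = 148.76 m.

ΔE = 149 m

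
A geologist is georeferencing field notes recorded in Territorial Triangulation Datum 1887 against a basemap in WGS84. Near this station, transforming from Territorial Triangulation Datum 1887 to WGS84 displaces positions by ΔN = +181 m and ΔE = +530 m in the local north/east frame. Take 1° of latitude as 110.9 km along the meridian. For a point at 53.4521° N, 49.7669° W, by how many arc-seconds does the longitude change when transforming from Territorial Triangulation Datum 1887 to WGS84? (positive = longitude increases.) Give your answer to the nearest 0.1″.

At latitude 53.4521°, cos φ = 0.595495.
1° of longitude at this latitude = 110.9 × cos φ = 66.04 km, so Δλ = 530.0 / 66040.4 = 0.0080254° = 28.891″.

Δλ = 28.9″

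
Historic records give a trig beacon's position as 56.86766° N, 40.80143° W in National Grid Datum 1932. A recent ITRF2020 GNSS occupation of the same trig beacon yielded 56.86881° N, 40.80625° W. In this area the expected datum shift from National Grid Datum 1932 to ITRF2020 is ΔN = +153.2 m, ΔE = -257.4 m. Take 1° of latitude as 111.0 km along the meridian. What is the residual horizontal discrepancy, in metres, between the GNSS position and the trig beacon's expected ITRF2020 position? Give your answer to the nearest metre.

43 m

Observed coordinate differences: Δφ = +0.00115°, Δλ = -0.00482°.
Converting to metres (1° lat = 111000 m, cos φ = 0.546575): observed ΔN = 127.7 m, observed ΔE = -292.4 m.
Subtracting the expected shift leaves a residual of 127.7 − (153.2) = -25.5 m north and -292.4 − (-257.4) = -35.0 m east.
Residual distance = √((-25.5)² + (-35.0)²) = 43.4 m.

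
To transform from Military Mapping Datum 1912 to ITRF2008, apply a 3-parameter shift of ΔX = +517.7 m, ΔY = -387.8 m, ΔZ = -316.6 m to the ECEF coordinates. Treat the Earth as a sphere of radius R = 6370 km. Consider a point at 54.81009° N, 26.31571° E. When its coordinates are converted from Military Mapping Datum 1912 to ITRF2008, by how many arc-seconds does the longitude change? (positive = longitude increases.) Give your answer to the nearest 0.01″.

sin φ = 0.817246, cos φ = 0.576288, sin λ = 0.443317, cos λ = 0.896365.
East component: ΔE = −sin λ·ΔX + cos λ·ΔY = −(0.443317)(517.7) + (0.896365)(-387.8) = -577.12 m.
1° of latitude spans πR/180 = 111177 m; at latitude φ, 1° of longitude spans that × cos φ = 64070.3 m, so Δλ = -577.12 / 64070.3 × 3600 = -32.427″.

Δλ = -32.43″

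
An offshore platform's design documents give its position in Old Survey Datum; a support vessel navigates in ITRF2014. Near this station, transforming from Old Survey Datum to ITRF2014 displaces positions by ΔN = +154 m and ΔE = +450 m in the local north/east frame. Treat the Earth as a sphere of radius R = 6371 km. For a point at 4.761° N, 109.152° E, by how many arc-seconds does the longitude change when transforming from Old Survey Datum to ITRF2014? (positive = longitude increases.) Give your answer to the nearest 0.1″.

At latitude 4.761°, cos φ = 0.996550.
One radian of longitude at latitude φ spans R cos φ, so Δλ = ΔE / (R cos φ) = 450.0 / (6371000 × 0.996550) = 7.0877e-05 rad = 14.619″.

Δλ = 14.6″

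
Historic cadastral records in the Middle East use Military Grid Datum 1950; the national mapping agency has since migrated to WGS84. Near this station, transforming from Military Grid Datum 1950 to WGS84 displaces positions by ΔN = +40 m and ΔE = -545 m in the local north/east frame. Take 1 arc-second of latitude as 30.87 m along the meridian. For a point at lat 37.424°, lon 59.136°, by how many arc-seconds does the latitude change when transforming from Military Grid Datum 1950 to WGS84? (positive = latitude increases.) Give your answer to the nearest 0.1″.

Δφ = 1.3″

1″ of latitude = 30.87 m, so Δφ = 40.0 / 30.87 = 1.296″.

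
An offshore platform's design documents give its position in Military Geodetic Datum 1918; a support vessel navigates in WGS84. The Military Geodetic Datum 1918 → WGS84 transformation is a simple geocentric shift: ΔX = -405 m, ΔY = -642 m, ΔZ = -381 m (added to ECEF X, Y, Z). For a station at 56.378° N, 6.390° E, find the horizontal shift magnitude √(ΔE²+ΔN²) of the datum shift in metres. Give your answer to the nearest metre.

At φ = 56.378°, λ = 6.390°: sin φ = 0.832709, cos φ = 0.553711, sin λ = 0.111295, cos λ = 0.993787.
ΔE = −sin λ·ΔX + cos λ·ΔY = −(0.111295)·(-405) + (0.993787)·(-642) = -592.94 m.
ΔN = −sin φ cos λ·ΔX − sin φ sin λ·ΔY + cos φ·ΔZ = −(0.832709)(0.993787)(-405) − (0.832709)(0.111295)(-642) + (0.553711)(-381) = 183.69 m.
Horizontal magnitude = √(ΔE² + ΔN²) = √((-592.94)² + 183.69²) = 620.74 m.

621 m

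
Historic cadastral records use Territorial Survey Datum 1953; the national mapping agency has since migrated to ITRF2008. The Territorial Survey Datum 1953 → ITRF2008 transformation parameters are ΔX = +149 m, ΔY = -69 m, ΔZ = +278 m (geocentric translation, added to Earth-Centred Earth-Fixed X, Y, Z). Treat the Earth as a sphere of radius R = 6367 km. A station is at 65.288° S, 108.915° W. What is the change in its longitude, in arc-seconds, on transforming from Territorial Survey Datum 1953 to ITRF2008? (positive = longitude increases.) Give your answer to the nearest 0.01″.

Δλ = 12.66″

sin φ = -0.908421, cos φ = 0.418057, sin λ = -0.946001, cos λ = -0.324165.
East component: ΔE = −sin λ·ΔX + cos λ·ΔY = −(-0.946001)(149) + (-0.324165)(-69) = 163.32 m.
1° of latitude spans πR/180 = 111125 m; at latitude φ, 1° of longitude spans that × cos φ = 46456.7 m, so Δλ = 163.32 / 46456.7 × 3600 = 12.656″.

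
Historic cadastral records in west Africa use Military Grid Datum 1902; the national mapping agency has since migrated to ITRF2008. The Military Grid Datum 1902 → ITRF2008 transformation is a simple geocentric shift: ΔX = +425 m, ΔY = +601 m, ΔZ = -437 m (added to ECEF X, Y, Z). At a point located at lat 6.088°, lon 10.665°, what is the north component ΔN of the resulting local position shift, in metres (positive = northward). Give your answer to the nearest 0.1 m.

ΔN = -490.6 m

The local north axis is (−sin φ cos λ, −sin φ sin λ, cos φ), giving ΔN = -44.295 − 11.796 − 434.535 = -490.63 m.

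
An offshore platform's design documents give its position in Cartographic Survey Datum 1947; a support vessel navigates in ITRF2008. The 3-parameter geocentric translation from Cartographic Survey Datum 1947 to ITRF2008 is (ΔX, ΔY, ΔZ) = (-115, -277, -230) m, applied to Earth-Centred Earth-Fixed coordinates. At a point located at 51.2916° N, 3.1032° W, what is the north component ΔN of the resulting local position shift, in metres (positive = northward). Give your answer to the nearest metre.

The local north axis is (−sin φ cos λ, −sin φ sin λ, cos φ), giving ΔN = 89.607 − 11.701 − 143.832 = -65.93 m.

ΔN = -66 m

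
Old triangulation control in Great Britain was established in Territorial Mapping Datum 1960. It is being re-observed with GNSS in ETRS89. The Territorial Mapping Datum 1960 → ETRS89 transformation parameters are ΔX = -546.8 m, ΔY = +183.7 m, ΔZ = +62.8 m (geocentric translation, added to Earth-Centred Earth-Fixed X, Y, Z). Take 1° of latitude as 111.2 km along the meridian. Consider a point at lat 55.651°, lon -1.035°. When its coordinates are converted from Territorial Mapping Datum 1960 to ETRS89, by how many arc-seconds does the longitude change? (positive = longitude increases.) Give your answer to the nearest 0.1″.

Δλ = 10.0″

sin φ = 0.825616, cos φ = 0.564232, sin λ = -0.018063, cos λ = 0.999837.
East component: ΔE = −sin λ·ΔX + cos λ·ΔY = −(-0.018063)(-546.8) + (0.999837)(183.7) = 173.79 m.
1° of latitude spans 111200 m; at latitude φ, 1° of longitude spans that × cos φ = 62742.6 m, so Δλ = 173.79 / 62742.6 × 3600 = 9.972″.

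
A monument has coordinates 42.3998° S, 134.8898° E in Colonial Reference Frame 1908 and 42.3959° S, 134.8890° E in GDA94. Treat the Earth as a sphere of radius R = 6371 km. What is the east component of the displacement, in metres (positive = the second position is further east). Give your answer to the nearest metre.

Δφ = -42.3959° − -42.3998° = +0.0039°; Δλ = 134.8890° − 134.8898° = -0.0008°.
1° along a meridian = πR/180 = 111195 m.
ΔN = Δφ × 111195 = 433.7 m; ΔE = Δλ × 111195 × cos(-42.3998°) = -0.0008 × 111195 × 0.738458 = -65.7 m.

ΔE = -66 m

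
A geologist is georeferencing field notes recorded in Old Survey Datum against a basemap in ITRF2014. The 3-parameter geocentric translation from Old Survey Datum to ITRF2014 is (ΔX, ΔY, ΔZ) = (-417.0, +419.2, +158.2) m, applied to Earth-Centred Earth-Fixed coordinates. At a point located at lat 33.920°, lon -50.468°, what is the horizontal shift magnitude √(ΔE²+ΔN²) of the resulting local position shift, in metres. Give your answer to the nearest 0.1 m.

At φ = 33.920°, λ = -50.468°: sin φ = 0.558035, cos φ = 0.829818, sin λ = -0.771269, cos λ = 0.636509.
ΔE = −sin λ·ΔX + cos λ·ΔY = −(-0.771269)·(-417.0) + (0.636509)·(419.2) = -54.79 m.
ΔN = −sin φ cos λ·ΔX − sin φ sin λ·ΔY + cos φ·ΔZ = −(0.558035)(0.636509)(-417.0) − (0.558035)(-0.771269)(419.2) + (0.829818)(158.2) = 459.81 m.
Horizontal magnitude = √(ΔE² + ΔN²) = √((-54.79)² + 459.81²) = 463.07 m.

463.1 m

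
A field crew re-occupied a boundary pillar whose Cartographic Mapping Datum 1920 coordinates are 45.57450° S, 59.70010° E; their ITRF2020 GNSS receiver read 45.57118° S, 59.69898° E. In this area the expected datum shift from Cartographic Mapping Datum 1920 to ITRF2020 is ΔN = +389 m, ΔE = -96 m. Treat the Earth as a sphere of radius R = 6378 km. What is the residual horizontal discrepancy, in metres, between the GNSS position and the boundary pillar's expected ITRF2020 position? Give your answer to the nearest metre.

Observed coordinate differences: Δφ = +0.00332°, Δλ = -0.00112°.
Converting to metres (1° lat = 111317 m, cos φ = 0.699981): observed ΔN = 369.6 m, observed ΔE = -87.3 m.
Subtracting the expected shift leaves a residual of 369.6 − (389) = -19.4 m north and -87.3 − (-96) = 8.7 m east.
Residual distance = √((-19.4)² + 8.7²) = 21.3 m.

21 m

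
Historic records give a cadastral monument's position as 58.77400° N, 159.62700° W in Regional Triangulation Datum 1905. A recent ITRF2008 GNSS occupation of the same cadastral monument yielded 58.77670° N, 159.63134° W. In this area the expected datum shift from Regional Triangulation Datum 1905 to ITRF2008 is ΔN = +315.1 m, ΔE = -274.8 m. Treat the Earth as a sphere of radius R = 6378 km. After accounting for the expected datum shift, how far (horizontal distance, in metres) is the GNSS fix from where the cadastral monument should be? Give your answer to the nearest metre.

Observed coordinate differences: Δφ = +0.00270°, Δλ = -0.00434°.
Converting to metres (1° lat = 111317 m, cos φ = 0.518415): observed ΔN = 300.6 m, observed ΔE = -250.5 m.
Subtracting the expected shift leaves a residual of 300.6 − (315.1) = -14.5 m north and -250.5 − (-274.8) = 24.3 m east.
Residual distance = √((-14.5)² + 24.3²) = 28.4 m.

28 m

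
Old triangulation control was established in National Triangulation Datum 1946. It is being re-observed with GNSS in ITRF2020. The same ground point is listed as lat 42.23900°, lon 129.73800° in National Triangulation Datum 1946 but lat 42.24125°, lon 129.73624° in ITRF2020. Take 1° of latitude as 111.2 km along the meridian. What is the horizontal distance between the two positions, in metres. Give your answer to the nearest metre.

289 m

Δφ = 42.24125° − 42.23900° = +0.00225°; Δλ = 129.73624° − 129.73800° = -0.00176°.
ΔN = Δφ × 111200 = 250.2 m; ΔE = Δλ × 111200 × cos(42.23900°) = -0.00176 × 111200 × 0.740347 = -144.9 m.
Distance = √(ΔE² + ΔN²) = √((-144.9)² + 250.2²) = 289.1 m.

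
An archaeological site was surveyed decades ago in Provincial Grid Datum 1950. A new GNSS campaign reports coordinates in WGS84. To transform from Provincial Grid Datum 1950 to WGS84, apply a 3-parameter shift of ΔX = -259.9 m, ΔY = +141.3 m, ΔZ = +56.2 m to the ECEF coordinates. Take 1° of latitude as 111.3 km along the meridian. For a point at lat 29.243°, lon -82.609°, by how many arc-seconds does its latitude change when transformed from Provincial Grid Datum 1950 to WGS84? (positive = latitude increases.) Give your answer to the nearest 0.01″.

sin φ = 0.488515, cos φ = 0.872556, sin λ = -0.991691, cos λ = 0.128640.
North component: ΔN = −sin φ cos λ·ΔX − sin φ sin λ·ΔY + cos φ·ΔZ = −(0.488515)(0.128640)(-259.9) − (0.488515)(-0.991691)(141.3) + (0.872556)(56.2) = 133.82 m.
1° of latitude spans 111300 m, so Δφ = 133.82 / 111300 × 3600 = 4.329″.

Δφ = 4.33″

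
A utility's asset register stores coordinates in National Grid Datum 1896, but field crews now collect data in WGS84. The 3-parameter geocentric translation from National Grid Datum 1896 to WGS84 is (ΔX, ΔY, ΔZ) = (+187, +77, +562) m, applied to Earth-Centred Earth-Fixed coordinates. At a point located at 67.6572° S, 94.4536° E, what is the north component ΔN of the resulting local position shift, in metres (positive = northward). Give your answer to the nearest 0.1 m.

ΔN = 271.2 m

The local north axis is (−sin φ cos λ, −sin φ sin λ, cos φ), giving ΔN = -13.431 + 71.004 + 213.643 = 271.22 m.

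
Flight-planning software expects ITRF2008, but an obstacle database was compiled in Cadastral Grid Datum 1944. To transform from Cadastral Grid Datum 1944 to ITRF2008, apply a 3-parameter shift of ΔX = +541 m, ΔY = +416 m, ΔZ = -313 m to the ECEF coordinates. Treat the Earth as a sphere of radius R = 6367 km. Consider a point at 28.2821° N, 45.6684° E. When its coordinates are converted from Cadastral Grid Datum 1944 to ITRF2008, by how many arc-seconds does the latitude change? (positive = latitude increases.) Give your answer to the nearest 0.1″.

Δφ = -19.3″

sin φ = 0.473813, cos φ = 0.880625, sin λ = 0.715307, cos λ = 0.698810.
North component: ΔN = −sin φ cos λ·ΔX − sin φ sin λ·ΔY + cos φ·ΔZ = −(0.473813)(0.698810)(541) − (0.473813)(0.715307)(416) + (0.880625)(-313) = -595.76 m.
1° of latitude spans πR/180 = 111125 m, so Δφ = -595.76 / 111125 × 3600 = -19.300″.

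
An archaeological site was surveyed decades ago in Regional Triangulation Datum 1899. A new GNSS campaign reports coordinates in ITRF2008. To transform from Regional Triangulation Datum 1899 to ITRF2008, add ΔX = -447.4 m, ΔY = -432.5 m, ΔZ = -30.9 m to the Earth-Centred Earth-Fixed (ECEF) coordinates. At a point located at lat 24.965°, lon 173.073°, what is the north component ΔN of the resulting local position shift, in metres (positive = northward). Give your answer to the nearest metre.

ΔN = -193 m

The local north axis is (−sin φ cos λ, −sin φ sin λ, cos φ), giving ΔN = -187.453 + 22.016 − 28.013 = -193.45 m.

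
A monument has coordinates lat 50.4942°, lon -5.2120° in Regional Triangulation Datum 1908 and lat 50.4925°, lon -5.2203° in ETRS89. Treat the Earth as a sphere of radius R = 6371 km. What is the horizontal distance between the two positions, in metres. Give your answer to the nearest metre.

Δφ = 50.4925° − 50.4942° = -0.0017°; Δλ = -5.2203° − -5.2120° = -0.0083°.
1° along a meridian = πR/180 = 111195 m.
ΔN = Δφ × 111195 = -189.0 m; ΔE = Δλ × 111195 × cos(50.4942°) = -0.0083 × 111195 × 0.636156 = -587.1 m.
Distance = √(ΔE² + ΔN²) = √((-587.1)² + (-189.0)²) = 616.8 m.

617 m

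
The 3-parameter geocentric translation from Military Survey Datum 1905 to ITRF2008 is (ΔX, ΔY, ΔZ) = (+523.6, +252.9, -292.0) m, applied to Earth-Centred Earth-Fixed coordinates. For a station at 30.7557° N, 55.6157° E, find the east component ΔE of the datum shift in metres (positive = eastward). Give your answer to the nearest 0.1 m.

The local east axis at (φ, λ) is (−sin λ, cos λ, 0), so ΔE = −sin(55.6157°)·523.6 + cos(55.6157°)·252.9 = -289.29 m.

ΔE = -289.3 m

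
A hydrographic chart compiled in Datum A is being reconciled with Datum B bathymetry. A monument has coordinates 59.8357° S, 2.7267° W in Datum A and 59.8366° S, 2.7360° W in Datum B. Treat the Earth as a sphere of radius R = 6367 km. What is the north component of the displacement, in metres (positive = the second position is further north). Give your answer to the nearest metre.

Δφ = -59.8366° − -59.8357° = -0.0009°; Δλ = -2.7360° − -2.7267° = -0.0093°.
1° along a meridian = πR/180 = 111125 m.
ΔN = Δφ × 111125 = -100.0 m; ΔE = Δλ × 111125 × cos(-59.8357°) = -0.0093 × 111125 × 0.502481 = -519.3 m.

ΔN = -100 m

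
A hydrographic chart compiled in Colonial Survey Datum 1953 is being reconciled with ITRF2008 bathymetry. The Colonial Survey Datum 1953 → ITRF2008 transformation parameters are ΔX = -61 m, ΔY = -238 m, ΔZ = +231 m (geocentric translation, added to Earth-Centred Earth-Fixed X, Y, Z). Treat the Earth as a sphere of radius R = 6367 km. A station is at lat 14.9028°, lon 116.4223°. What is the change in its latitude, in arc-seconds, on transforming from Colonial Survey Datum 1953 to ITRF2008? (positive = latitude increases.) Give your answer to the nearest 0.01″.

Δφ = 8.78″

sin φ = 0.257180, cos φ = 0.966364, sin λ = 0.895539, cos λ = -0.444984.
North component: ΔN = −sin φ cos λ·ΔX − sin φ sin λ·ΔY + cos φ·ΔZ = −(0.257180)(-0.444984)(-61) − (0.257180)(0.895539)(-238) + (0.966364)(231) = 271.06 m.
1° of latitude spans πR/180 = 111125 m, so Δφ = 271.06 / 111125 × 3600 = 8.781″.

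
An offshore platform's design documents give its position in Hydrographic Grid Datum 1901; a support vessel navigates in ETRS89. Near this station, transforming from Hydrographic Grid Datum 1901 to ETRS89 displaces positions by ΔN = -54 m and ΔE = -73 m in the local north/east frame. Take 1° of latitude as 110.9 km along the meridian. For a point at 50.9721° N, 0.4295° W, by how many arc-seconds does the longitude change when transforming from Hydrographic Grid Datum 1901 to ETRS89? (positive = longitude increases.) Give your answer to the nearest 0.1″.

Δλ = -3.8″

At latitude 50.9721°, cos φ = 0.629699.
1° of longitude at this latitude = 110.9 × cos φ = 69.83 km, so Δλ = -73.0 / 69833.6 = -0.0010453° = -3.763″.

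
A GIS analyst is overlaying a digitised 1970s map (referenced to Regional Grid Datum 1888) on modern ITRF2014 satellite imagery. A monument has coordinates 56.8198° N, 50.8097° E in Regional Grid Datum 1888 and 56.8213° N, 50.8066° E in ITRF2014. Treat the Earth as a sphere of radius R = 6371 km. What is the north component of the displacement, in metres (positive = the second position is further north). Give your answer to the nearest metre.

Δφ = 56.8213° − 56.8198° = +0.0015°; Δλ = 50.8066° − 50.8097° = -0.0031°.
1° along a meridian = πR/180 = 111195 m.
ΔN = Δφ × 111195 = 166.8 m; ΔE = Δλ × 111195 × cos(56.8198°) = -0.0031 × 111195 × 0.547274 = -188.6 m.

ΔN = 167 m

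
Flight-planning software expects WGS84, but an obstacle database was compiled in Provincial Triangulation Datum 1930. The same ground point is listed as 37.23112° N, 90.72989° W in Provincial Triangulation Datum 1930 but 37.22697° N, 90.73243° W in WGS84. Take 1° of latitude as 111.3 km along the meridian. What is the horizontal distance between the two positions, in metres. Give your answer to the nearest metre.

514 m

Δφ = 37.22697° − 37.23112° = -0.00415°; Δλ = -90.73243° − -90.72989° = -0.00254°.
ΔN = Δφ × 111300 = -461.9 m; ΔE = Δλ × 111300 × cos(37.23112°) = -0.00254 × 111300 × 0.796201 = -225.1 m.
Distance = √(ΔE² + ΔN²) = √((-225.1)² + (-461.9)²) = 513.8 m.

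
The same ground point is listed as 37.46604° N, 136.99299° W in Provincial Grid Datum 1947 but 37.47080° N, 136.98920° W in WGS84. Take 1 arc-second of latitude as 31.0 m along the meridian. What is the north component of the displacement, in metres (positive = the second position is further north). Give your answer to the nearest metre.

Δφ = 37.47080° − 37.46604° = +0.00476°; Δλ = -136.98920° − -136.99299° = +0.00379°.
1° of latitude = 3600 × 31.00 = 111600 m.
ΔN = Δφ × 111600 = 531.2 m; ΔE = Δλ × 111600 × cos(37.46604°) = +0.00379 × 111600 × 0.793714 = 335.7 m.

ΔN = 531 m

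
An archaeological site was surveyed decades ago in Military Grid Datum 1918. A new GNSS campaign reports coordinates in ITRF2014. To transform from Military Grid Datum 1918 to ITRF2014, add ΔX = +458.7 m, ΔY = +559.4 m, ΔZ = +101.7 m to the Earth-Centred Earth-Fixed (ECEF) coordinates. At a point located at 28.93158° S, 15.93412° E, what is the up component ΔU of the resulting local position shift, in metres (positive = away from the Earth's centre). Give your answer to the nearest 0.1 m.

ΔU = 471.2 m

The local up (radial) axis is (cos φ cos λ, cos φ sin λ, sin φ), giving ΔU = 386.029 + 134.407 − 49.199 = 471.24 m.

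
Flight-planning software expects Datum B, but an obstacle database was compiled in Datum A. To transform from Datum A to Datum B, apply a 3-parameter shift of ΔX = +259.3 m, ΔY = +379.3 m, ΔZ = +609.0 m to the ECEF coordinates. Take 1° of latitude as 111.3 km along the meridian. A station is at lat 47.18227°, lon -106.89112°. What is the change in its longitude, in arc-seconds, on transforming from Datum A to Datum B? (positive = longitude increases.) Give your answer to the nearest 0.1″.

Δλ = 6.6″

sin φ = 0.733520, cos φ = 0.679668, sin λ = -0.956859, cos λ = -0.290554.
East component: ΔE = −sin λ·ΔX + cos λ·ΔY = −(-0.956859)(259.3) + (-0.290554)(379.3) = 137.91 m.
1° of latitude spans 111300 m; at latitude φ, 1° of longitude spans that × cos φ = 75647.1 m, so Δλ = 137.91 / 75647.1 × 3600 = 6.563″.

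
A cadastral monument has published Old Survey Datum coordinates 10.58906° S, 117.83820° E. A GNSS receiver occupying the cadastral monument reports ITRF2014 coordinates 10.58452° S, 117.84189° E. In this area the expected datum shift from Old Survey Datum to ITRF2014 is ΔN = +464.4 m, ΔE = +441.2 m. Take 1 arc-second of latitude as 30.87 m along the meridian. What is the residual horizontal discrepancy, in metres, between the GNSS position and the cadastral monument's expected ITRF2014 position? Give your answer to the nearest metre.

Observed coordinate differences: Δφ = +0.00454°, Δλ = +0.00369°.
Converting to metres (1° lat = 111132 m, cos φ = 0.982970): observed ΔN = 504.5 m, observed ΔE = 403.1 m.
Subtracting the expected shift leaves a residual of 504.5 − (464.4) = 40.1 m north and 403.1 − (441.2) = -38.1 m east.
Residual distance = √(40.1² + (-38.1)²) = 55.3 m.

55 m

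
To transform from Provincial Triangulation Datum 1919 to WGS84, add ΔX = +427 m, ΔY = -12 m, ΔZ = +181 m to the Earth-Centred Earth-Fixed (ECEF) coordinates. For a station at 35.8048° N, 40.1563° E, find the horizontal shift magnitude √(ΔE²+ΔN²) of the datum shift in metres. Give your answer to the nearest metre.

287 m

At φ = 35.8048°, λ = 40.1563°: sin φ = 0.585026, cos φ = 0.811015, sin λ = 0.644875, cos λ = 0.764288.
ΔE = −sin λ·ΔX + cos λ·ΔY = −(0.644875)·(427) + (0.764288)·(-12) = -284.53 m.
ΔN = −sin φ cos λ·ΔX − sin φ sin λ·ΔY + cos φ·ΔZ = −(0.585026)(0.764288)(427) − (0.585026)(0.644875)(-12) + (0.811015)(181) = -39.60 m.
Horizontal magnitude = √(ΔE² + ΔN²) = √((-284.53)² + (-39.60)²) = 287.28 m.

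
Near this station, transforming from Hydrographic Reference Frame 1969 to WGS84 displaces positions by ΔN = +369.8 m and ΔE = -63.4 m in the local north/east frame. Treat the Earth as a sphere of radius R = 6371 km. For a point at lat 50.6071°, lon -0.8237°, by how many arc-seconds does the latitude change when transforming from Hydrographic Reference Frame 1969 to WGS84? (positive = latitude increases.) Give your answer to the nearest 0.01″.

Δφ = 11.97″

On a sphere of radius R, 1 rad of latitude = R, so Δφ = ΔN / R = 369.8 / 6371000 = 5.8044e-05 rad = 11.972″.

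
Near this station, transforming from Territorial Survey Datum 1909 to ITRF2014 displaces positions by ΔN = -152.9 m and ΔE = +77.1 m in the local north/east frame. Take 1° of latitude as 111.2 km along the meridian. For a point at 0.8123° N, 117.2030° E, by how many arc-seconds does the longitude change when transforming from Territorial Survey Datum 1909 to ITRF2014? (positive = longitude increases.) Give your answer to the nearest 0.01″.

At latitude 0.8123°, cos φ = 0.999900.
1° of longitude at this latitude = 111.2 × cos φ = 111.19 km, so Δλ = 77.1 / 111188.8 = 0.0006934° = 2.496″.

Δλ = 2.50″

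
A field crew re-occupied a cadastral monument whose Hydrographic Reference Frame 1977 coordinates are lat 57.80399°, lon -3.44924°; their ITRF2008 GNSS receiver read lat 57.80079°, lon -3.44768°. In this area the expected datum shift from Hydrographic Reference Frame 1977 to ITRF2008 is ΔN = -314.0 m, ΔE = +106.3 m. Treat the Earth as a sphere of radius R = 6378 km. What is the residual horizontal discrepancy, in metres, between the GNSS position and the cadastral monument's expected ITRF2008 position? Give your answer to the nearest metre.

Observed coordinate differences: Δφ = -0.00320°, Δλ = +0.00156°.
Converting to metres (1° lat = 111317 m, cos φ = 0.532817): observed ΔN = -356.2 m, observed ΔE = 92.5 m.
Subtracting the expected shift leaves a residual of -356.2 − (-314.0) = -42.2 m north and 92.5 − (106.3) = -13.8 m east.
Residual distance = √((-42.2)² + (-13.8)²) = 44.4 m.

44 m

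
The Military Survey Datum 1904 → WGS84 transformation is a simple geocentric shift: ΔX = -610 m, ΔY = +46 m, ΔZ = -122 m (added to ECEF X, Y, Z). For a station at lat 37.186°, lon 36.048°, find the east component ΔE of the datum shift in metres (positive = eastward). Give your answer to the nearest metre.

ΔE = 396 m

The local east axis at (φ, λ) is (−sin λ, cos λ, 0), so ΔE = −sin(36.048°)·(-610) + cos(36.048°)·46 = 396.15 m.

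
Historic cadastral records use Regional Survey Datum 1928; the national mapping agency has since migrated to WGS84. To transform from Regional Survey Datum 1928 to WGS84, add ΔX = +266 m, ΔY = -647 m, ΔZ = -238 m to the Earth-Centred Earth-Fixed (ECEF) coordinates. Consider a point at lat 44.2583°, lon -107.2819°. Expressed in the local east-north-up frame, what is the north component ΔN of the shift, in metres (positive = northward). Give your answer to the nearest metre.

ΔN = -546 m

At φ = 44.2583°, λ = -107.2819°: sin φ = 0.697894, cos φ = 0.716201, sin λ = -0.954855, cos λ = -0.297073.
ΔN = −sin φ cos λ·ΔX − sin φ sin λ·ΔY + cos φ·ΔZ = −(0.697894)(-0.297073)(266) − (0.697894)(-0.954855)(-647) + (0.716201)(-238) = -546.46 m.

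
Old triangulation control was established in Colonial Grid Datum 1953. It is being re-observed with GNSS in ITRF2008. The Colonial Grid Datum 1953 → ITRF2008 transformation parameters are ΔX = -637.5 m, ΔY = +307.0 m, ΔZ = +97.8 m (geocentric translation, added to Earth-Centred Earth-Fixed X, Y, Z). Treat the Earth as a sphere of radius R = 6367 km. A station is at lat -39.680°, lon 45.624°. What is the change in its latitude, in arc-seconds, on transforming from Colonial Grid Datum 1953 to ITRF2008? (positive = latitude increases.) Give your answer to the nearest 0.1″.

sin φ = -0.638499, cos φ = 0.769622, sin λ = 0.714766, cos λ = 0.699364.
North component: ΔN = −sin φ cos λ·ΔX − sin φ sin λ·ΔY + cos φ·ΔZ = −(-0.638499)(0.699364)(-637.5) − (-0.638499)(0.714766)(307.0) + (0.769622)(97.8) = -69.29 m.
1° of latitude spans πR/180 = 111125 m, so Δφ = -69.29 / 111125 × 3600 = -2.245″.

Δφ = -2.2″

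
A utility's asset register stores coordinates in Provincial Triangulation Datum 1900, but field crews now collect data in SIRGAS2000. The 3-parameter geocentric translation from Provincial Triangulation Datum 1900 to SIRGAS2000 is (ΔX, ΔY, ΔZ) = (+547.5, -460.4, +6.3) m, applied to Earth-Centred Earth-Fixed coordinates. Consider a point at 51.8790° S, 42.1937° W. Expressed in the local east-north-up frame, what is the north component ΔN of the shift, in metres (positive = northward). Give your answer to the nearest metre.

At φ = -51.8790°, λ = -42.1937°: sin φ = -0.786709, cos φ = 0.617324, sin λ = -0.671639, cos λ = 0.740878.
ΔN = −sin φ cos λ·ΔX − sin φ sin λ·ΔY + cos φ·ΔZ = −(-0.786709)(0.740878)(547.5) − (-0.786709)(-0.671639)(-460.4) + (0.617324)(6.3) = 566.27 m.

ΔN = 566 m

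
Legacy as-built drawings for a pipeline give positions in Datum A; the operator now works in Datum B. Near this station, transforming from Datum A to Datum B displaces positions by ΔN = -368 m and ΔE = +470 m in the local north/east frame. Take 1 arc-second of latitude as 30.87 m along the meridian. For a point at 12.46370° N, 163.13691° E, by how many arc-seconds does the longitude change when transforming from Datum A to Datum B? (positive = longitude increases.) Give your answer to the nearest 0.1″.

Δλ = 15.6″

At latitude 12.46370°, cos φ = 0.976433.
1″ of longitude at this latitude = 30.87 × cos φ = 30.1425 m, so Δλ = 470.0 / 30.1425 = 15.593″.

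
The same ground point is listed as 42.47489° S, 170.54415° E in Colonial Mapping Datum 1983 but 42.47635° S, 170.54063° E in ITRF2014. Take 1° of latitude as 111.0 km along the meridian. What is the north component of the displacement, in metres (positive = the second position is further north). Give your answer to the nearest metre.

ΔN = -162 m

Δφ = -42.47635° − -42.47489° = -0.00146°; Δλ = 170.54063° − 170.54415° = -0.00352°.
ΔN = Δφ × 111000 = -162.1 m; ΔE = Δλ × 111000 × cos(-42.47489°) = -0.00352 × 111000 × 0.737573 = -288.2 m.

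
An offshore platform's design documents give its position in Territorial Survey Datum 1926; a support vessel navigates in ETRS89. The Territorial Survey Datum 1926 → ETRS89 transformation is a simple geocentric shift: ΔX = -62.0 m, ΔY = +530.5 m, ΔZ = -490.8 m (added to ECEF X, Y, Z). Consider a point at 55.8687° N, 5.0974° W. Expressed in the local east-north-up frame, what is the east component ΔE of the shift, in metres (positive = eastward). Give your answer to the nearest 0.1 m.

ΔE = 522.9 m

At φ = 55.8687°, λ = -5.0974°: sin φ = 0.827754, cos φ = 0.561091, sin λ = -0.088849, cos λ = 0.996045.
ΔE = −sin λ·ΔX + cos λ·ΔY = −(-0.088849)·(-62.0) + (0.996045)·(530.5) = 522.89 m.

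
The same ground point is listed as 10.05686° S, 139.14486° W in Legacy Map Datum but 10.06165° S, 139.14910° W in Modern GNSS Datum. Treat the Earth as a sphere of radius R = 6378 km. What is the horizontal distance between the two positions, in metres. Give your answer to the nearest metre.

707 m

Δφ = -10.06165° − -10.05686° = -0.00479°; Δλ = -139.14910° − -139.14486° = -0.00424°.
1° along a meridian = πR/180 = 111317 m.
ΔN = Δφ × 111317 = -533.2 m; ΔE = Δλ × 111317 × cos(-10.05686°) = -0.00424 × 111317 × 0.984635 = -464.7 m.
Distance = √(ΔE² + ΔN²) = √((-464.7)² + (-533.2)²) = 707.3 m.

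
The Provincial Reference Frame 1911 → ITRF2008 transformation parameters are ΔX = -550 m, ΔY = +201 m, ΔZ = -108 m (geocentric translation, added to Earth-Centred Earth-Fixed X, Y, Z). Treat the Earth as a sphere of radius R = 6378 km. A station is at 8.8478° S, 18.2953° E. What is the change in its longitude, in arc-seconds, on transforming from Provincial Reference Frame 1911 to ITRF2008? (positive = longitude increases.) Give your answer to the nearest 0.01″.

sin φ = -0.153810, cos φ = 0.988100, sin λ = 0.313915, cos λ = 0.949451.
East component: ΔE = −sin λ·ΔX + cos λ·ΔY = −(0.313915)(-550) + (0.949451)(201) = 363.49 m.
1° of latitude spans πR/180 = 111317 m; at latitude φ, 1° of longitude spans that × cos φ = 109992.5 m, so Δλ = 363.49 / 109992.5 × 3600 = 11.897″.

Δλ = 11.90″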